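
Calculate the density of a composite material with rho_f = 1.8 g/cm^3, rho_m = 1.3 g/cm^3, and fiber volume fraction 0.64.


rho_c = rho_f*Vf + rho_m*(1-Vf) = 1.8*0.64 + 1.3*0.36 = 1.62 g/cm^3

1.62 g/cm^3


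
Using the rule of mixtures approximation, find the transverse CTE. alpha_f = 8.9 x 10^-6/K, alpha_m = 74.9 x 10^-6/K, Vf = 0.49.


alpha_2 = alpha_f*Vf + alpha_m*(1-Vf) = 8.9*0.49 + 74.9*0.51 = 42.6 x 10^-6/K

42.6 x 10^-6/K


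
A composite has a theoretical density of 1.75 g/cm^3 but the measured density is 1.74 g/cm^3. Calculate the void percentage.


Void% = (rho_theo - rho_actual)/rho_theo * 100 = (1.75 - 1.74)/1.75 * 100 = 0.57%

0.57%


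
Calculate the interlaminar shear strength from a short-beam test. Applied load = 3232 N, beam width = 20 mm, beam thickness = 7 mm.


ILSS = 3F/(4bh) = 3*3232/(4*20*7) = 17.31 MPa

17.31 MPa


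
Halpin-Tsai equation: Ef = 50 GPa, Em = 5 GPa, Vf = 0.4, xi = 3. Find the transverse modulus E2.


eta = (Ef/Em - 1)/(Ef/Em + xi) = (10.0 - 1)/(10.0 + 3) = 0.6923
E2 = Em*(1+xi*eta*Vf)/(1-eta*Vf) = 12.66 GPa

12.66 GPa


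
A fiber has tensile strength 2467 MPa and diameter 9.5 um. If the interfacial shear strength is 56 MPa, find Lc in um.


Lc = sigma_f * d / (2 * tau_i) = 2467 * 9.5 / (2 * 56) = 209.3 um

209.3 um


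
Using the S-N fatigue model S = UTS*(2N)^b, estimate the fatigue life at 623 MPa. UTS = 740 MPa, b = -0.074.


N = 0.5 * (S/UTS)^(1/b) = 0.5 * (623/740)^(1/-0.074) = 5.1170 cycles

5.1170 cycles


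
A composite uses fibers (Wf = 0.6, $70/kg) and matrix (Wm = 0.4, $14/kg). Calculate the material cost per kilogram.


Cost = cost_f*Wf + cost_m*Wm = 70*0.6 + 14*0.4 = $47.6/kg

$47.6/kg


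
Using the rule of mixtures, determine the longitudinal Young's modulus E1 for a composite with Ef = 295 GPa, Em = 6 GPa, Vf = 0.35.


E1 = Ef*Vf + Em*(1-Vf) = 295*0.35 + 6*0.65 = 107.15 GPa

107.15 GPa


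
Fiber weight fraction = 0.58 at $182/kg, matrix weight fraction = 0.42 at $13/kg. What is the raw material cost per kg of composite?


Cost = cost_f*Wf + cost_m*Wm = 182*0.58 + 13*0.42 = $111.02/kg

$111.02/kg


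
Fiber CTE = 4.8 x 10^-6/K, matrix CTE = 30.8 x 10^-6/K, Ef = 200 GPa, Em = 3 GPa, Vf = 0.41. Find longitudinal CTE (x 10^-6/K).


E1 = Ef*Vf + Em*(1-Vf) = 83.77
alpha_1 = (alpha_f*Ef*Vf + alpha_m*Em*(1-Vf))/E1 = 5.35 x 10^-6/K

5.35 x 10^-6/K


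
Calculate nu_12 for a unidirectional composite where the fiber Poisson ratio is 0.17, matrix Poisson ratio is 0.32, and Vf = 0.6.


nu_12 = nu_f*Vf + nu_m*(1-Vf) = 0.17*0.6 + 0.32*0.4 = 0.23

0.23


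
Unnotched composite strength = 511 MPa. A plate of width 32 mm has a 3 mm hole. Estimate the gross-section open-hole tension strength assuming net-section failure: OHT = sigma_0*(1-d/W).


OHT = sigma_0*(1-d/W) = 511*(1-3/32) = 463.1 MPa

463.1 MPa


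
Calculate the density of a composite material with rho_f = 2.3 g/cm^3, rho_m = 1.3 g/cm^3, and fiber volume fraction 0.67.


rho_c = rho_f*Vf + rho_m*(1-Vf) = 2.3*0.67 + 1.3*0.33 = 1.97 g/cm^3

1.97 g/cm^3


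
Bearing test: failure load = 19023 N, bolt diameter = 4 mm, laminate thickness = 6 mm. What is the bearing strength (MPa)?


sigma_br = F/(d*h) = 19023/(4*6) = 792.6 MPa

792.6 MPa


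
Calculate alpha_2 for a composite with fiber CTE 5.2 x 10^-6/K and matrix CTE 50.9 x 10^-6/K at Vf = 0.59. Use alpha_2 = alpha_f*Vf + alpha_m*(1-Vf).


alpha_2 = alpha_f*Vf + alpha_m*(1-Vf) = 5.2*0.59 + 50.9*0.41 = 23.9 x 10^-6/K

23.9 x 10^-6/K


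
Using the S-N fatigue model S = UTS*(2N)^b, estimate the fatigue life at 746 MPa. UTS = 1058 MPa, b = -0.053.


N = 0.5 * (S/UTS)^(1/b) = 0.5 * (746/1058)^(1/-0.053) = 364.8530 cycles

364.8530 cycles


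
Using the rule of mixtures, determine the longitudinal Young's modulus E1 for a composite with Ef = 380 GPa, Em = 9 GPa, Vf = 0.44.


E1 = Ef*Vf + Em*(1-Vf) = 380*0.44 + 9*0.56 = 172.24 GPa

172.24 GPa


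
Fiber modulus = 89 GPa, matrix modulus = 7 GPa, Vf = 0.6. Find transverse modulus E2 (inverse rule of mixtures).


1/E2 = Vf/Ef + (1-Vf)/Em = 0.6/89 + 0.4/7
E2 = 15.65 GPa

15.65 GPa


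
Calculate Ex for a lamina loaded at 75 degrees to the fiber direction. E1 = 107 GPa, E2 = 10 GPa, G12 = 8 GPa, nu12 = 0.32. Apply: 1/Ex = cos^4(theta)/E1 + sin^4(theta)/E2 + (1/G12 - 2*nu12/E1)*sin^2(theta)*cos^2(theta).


cos^4(75) = 0.004487, sin^4(75) = 0.870513, sin^2(75)*cos^2(75) = 0.0625
1/G12 - 2*nu12/E1 = 1/8 - 2*0.32/107 = 0.119019 GPa^-1
1/Ex = 0.004487/107 + 0.870513/10 + 0.119019*0.0625 = 0.0945319 GPa^-1
Ex = 10.58 GPa

10.58 GPa


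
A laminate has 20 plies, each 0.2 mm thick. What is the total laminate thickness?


h = n * t_ply = 20 * 0.2 = 4.0 mm

4.0 mm


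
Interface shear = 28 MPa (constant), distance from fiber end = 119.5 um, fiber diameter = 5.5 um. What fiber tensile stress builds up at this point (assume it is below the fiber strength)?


Force balance: sigma_f * (pi*d^2/4) = tau * (pi*d) * x  ->  sigma_f = 4 * tau * x / d
sigma_f = 4 * 28 * 119.5 / 5.5 = 2433.5 MPa

2433.5 MPa


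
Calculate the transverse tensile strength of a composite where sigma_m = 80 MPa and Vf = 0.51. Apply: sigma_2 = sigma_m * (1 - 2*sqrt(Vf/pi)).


factor = 1 - 2*sqrt(0.51/pi) = 0.1942
sigma_2 = 80 * 0.1942 = 15.53 MPa

15.53 MPa


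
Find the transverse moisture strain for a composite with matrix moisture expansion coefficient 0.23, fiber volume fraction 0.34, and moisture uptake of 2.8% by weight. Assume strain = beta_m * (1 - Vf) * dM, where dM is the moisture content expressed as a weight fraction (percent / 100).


dM = 2.8/100 = 0.028
strain = beta_m * (1-Vf) * dM = 0.23 * 0.66 * 0.028 = 0.0042504

0.0042504


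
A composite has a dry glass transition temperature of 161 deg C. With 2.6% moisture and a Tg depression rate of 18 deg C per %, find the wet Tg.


Tg_wet = Tg_dry - k*moisture = 161 - 18*2.6 = 114.2 deg C

114.2 deg C


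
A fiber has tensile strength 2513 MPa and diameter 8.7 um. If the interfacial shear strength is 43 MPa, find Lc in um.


Lc = sigma_f * d / (2 * tau_i) = 2513 * 8.7 / (2 * 43) = 254.2 um

254.2 um


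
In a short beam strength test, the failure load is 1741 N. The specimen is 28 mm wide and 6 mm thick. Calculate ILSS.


ILSS = 3F/(4bh) = 3*1741/(4*28*6) = 7.77 MPa

7.77 MPa


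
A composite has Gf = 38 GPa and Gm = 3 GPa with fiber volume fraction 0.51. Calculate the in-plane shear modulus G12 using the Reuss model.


1/G12 = Vf/Gf + (1-Vf)/Gm = 0.51/38 + 0.49/3
G12 = 5.66 GPa

5.66 GPa


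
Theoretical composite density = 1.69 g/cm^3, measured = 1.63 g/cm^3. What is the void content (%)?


Void% = (rho_theo - rho_actual)/rho_theo * 100 = (1.69 - 1.63)/1.69 * 100 = 3.55%

3.55%


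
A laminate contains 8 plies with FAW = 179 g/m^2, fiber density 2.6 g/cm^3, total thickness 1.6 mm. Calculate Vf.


Vf = n * FAW / (rho_f * h * 1000) = 8 * 179 / (2.6 * 1.6 * 1000) = 0.3442

0.3442


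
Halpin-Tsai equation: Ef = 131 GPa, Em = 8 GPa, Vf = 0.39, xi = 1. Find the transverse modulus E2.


eta = (Ef/Em - 1)/(Ef/Em + xi) = (16.375 - 1)/(16.375 + 1) = 0.8849
E2 = Em*(1+xi*eta*Vf)/(1-eta*Vf) = 16.43 GPa

16.43 GPa


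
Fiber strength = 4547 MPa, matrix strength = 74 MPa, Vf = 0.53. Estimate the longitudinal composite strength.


sigma_1 = sigma_f*Vf + sigma_m*(1-Vf) = 4547*0.53 + 74*0.47 = 2444.7 MPa

2444.7 MPa


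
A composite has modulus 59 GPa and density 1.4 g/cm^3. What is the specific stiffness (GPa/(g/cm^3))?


Specific stiffness = E/rho = 59/1.4 = 42.1 GPa/(g/cm^3)

42.1 GPa/(g/cm^3)


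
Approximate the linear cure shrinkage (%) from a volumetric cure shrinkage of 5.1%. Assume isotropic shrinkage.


Linear shrinkage ≈ vol_shrink/3 = 5.1/3 = 1.7%

1.7%


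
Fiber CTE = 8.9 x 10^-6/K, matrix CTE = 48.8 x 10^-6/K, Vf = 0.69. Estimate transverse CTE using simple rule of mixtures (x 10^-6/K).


alpha_2 = alpha_f*Vf + alpha_m*(1-Vf) = 8.9*0.69 + 48.8*0.31 = 21.3 x 10^-6/K

21.3 x 10^-6/K


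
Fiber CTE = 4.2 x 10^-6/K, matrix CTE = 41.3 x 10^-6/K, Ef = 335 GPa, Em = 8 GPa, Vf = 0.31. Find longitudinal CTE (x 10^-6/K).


E1 = Ef*Vf + Em*(1-Vf) = 109.37
alpha_1 = (alpha_f*Ef*Vf + alpha_m*Em*(1-Vf))/E1 = 6.07 x 10^-6/K

6.07 x 10^-6/K


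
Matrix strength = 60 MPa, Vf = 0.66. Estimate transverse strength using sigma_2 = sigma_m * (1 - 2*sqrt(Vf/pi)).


factor = 1 - 2*sqrt(0.66/pi) = 0.0833
sigma_2 = 60 * 0.0833 = 5.0 MPa

5.0 MPa


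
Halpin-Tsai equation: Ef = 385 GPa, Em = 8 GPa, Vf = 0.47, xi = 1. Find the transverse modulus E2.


eta = (Ef/Em - 1)/(Ef/Em + xi) = (48.125 - 1)/(48.125 + 1) = 0.9593
E2 = Em*(1+xi*eta*Vf)/(1-eta*Vf) = 21.14 GPa

21.14 GPa


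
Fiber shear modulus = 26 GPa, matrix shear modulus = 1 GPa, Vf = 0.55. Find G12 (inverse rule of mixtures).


1/G12 = Vf/Gf + (1-Vf)/Gm = 0.55/26 + 0.45/1
G12 = 2.12 GPa

2.12 GPa


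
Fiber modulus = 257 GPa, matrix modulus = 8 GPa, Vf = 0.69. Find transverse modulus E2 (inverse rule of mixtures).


1/E2 = Vf/Ef + (1-Vf)/Em = 0.69/257 + 0.31/8
E2 = 24.13 GPa

24.13 GPa


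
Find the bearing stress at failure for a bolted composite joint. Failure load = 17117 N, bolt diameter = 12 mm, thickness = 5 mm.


sigma_br = F/(d*h) = 17117/(12*5) = 285.3 MPa

285.3 MPa


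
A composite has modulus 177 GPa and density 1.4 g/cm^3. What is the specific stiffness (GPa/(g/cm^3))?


Specific stiffness = E/rho = 177/1.4 = 126.4 GPa/(g/cm^3)

126.4 GPa/(g/cm^3)


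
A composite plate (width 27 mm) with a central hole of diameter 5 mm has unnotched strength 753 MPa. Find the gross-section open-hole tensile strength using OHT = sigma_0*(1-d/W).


OHT = sigma_0*(1-d/W) = 753*(1-5/27) = 613.6 MPa

613.6 MPa


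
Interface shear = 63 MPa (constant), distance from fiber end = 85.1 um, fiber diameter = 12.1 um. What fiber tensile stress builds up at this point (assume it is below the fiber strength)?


Force balance: sigma_f * (pi*d^2/4) = tau * (pi*d) * x  ->  sigma_f = 4 * tau * x / d
sigma_f = 4 * 63 * 85.1 / 12.1 = 1772.3 MPa

1772.3 MPa


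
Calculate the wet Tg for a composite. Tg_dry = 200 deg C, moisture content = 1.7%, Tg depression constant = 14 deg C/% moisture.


Tg_wet = Tg_dry - k*moisture = 200 - 14*1.7 = 176.2 deg C

176.2 deg C


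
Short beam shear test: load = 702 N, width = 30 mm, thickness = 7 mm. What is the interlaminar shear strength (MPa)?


ILSS = 3F/(4bh) = 3*702/(4*30*7) = 2.51 MPa

2.51 MPa


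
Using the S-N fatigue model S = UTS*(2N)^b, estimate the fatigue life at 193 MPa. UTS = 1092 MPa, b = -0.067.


N = 0.5 * (S/UTS)^(1/b) = 0.5 * (193/1092)^(1/-0.067) = 8.5661e+10 cycles

8.5661e+10 cycles


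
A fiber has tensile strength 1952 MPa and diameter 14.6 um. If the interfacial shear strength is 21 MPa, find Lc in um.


Lc = sigma_f * d / (2 * tau_i) = 1952 * 14.6 / (2 * 21) = 678.6 um

678.6 um


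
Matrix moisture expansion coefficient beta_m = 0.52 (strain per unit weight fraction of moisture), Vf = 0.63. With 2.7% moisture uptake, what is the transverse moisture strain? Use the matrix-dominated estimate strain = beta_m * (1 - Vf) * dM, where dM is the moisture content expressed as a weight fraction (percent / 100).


dM = 2.7/100 = 0.027
strain = beta_m * (1-Vf) * dM = 0.52 * 0.37 * 0.027 = 0.0051948

0.0051948


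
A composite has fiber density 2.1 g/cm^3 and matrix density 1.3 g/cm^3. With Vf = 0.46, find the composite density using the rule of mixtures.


rho_c = rho_f*Vf + rho_m*(1-Vf) = 2.1*0.46 + 1.3*0.54 = 1.668 g/cm^3

1.668 g/cm^3


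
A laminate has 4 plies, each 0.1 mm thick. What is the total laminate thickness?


h = n * t_ply = 4 * 0.1 = 0.4 mm

0.4 mm


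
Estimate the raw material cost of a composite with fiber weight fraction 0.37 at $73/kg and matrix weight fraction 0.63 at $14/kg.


Cost = cost_f*Wf + cost_m*Wm = 73*0.37 + 14*0.63 = $35.83/kg

$35.83/kg


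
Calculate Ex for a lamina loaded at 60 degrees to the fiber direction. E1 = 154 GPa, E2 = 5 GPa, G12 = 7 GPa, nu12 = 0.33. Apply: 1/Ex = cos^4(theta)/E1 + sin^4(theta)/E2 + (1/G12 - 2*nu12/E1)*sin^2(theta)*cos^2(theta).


cos^4(60) = 0.0625, sin^4(60) = 0.5625, sin^2(60)*cos^2(60) = 0.1875
1/G12 - 2*nu12/E1 = 1/7 - 2*0.33/154 = 0.138571 GPa^-1
1/Ex = 0.0625/154 + 0.5625/5 + 0.138571*0.1875 = 0.138888 GPa^-1
Ex = 7.2 GPa

7.2 GPa


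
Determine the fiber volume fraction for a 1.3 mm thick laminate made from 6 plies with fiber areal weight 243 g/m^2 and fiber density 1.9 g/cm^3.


Vf = n * FAW / (rho_f * h * 1000) = 6 * 243 / (1.9 * 1.3 * 1000) = 0.5903

0.5903


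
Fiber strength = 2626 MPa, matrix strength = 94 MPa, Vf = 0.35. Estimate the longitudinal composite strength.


sigma_1 = sigma_f*Vf + sigma_m*(1-Vf) = 2626*0.35 + 94*0.65 = 980.2 MPa

980.2 MPa


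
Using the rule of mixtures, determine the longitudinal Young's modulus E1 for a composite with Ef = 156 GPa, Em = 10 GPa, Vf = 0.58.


E1 = Ef*Vf + Em*(1-Vf) = 156*0.58 + 10*0.42 = 94.68 GPa

94.68 GPa


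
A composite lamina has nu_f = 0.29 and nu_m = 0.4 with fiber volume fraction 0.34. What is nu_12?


nu_12 = nu_f*Vf + nu_m*(1-Vf) = 0.29*0.34 + 0.4*0.66 = 0.3626

0.3626


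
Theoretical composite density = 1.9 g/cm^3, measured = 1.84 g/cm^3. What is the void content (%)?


Void% = (rho_theo - rho_actual)/rho_theo * 100 = (1.9 - 1.84)/1.9 * 100 = 3.16%

3.16%


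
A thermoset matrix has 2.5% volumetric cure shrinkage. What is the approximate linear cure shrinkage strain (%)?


Linear shrinkage ≈ vol_shrink/3 = 2.5/3 = 0.833%

0.833%


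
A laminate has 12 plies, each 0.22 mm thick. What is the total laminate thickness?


h = n * t_ply = 12 * 0.22 = 2.64 mm

2.64 mm


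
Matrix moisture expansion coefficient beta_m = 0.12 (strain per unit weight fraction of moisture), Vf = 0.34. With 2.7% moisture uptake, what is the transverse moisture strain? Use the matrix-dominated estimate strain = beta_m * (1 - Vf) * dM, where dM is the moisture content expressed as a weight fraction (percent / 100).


dM = 2.7/100 = 0.027
strain = beta_m * (1-Vf) * dM = 0.12 * 0.66 * 0.027 = 0.0021384

0.0021384


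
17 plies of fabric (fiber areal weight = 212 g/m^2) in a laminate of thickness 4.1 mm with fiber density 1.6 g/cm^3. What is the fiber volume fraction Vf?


Vf = n * FAW / (rho_f * h * 1000) = 17 * 212 / (1.6 * 4.1 * 1000) = 0.5494

0.5494


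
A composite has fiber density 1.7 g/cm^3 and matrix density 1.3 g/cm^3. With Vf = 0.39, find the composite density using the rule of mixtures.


rho_c = rho_f*Vf + rho_m*(1-Vf) = 1.7*0.39 + 1.3*0.61 = 1.456 g/cm^3

1.456 g/cm^3


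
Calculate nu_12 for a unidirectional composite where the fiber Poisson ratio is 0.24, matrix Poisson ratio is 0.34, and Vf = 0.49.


nu_12 = nu_f*Vf + nu_m*(1-Vf) = 0.24*0.49 + 0.34*0.51 = 0.291

0.291


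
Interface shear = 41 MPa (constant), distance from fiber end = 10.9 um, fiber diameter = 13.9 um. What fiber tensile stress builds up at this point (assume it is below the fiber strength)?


Force balance: sigma_f * (pi*d^2/4) = tau * (pi*d) * x  ->  sigma_f = 4 * tau * x / d
sigma_f = 4 * 41 * 10.9 / 13.9 = 128.6 MPa

128.6 MPa


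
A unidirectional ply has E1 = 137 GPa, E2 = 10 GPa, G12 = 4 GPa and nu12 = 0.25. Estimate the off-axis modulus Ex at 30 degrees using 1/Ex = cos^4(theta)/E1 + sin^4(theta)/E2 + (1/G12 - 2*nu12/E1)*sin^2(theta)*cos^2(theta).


cos^4(30) = 0.5625, sin^4(30) = 0.0625, sin^2(30)*cos^2(30) = 0.1875
1/G12 - 2*nu12/E1 = 1/4 - 2*0.25/137 = 0.24635 GPa^-1
1/Ex = 0.5625/137 + 0.0625/10 + 0.24635*0.1875 = 0.0565465 GPa^-1
Ex = 17.68 GPa

17.68 GPa


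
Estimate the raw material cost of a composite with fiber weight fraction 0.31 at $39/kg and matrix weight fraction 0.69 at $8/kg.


Cost = cost_f*Wf + cost_m*Wm = 39*0.31 + 8*0.69 = $17.61/kg

$17.61/kg


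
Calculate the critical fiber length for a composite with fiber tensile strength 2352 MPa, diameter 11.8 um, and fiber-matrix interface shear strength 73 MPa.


Lc = sigma_f * d / (2 * tau_i) = 2352 * 11.8 / (2 * 73) = 190.1 um

190.1 um


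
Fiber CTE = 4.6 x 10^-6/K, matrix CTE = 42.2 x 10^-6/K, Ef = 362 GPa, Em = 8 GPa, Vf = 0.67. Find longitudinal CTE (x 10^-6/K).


E1 = Ef*Vf + Em*(1-Vf) = 245.18
alpha_1 = (alpha_f*Ef*Vf + alpha_m*Em*(1-Vf))/E1 = 5.0 x 10^-6/K

5.0 x 10^-6/K


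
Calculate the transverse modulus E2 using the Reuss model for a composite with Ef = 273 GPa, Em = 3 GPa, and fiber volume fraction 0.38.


1/E2 = Vf/Ef + (1-Vf)/Em = 0.38/273 + 0.62/3
E2 = 4.81 GPa

4.81 GPa


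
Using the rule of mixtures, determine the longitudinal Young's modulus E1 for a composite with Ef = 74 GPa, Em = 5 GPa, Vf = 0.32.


E1 = Ef*Vf + Em*(1-Vf) = 74*0.32 + 5*0.68 = 27.08 GPa

27.08 GPa


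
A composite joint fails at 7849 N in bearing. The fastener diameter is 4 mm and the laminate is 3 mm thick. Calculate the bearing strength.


sigma_br = F/(d*h) = 7849/(4*3) = 654.1 MPa

654.1 MPa


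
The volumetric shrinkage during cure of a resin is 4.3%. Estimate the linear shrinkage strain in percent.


Linear shrinkage ≈ vol_shrink/3 = 4.3/3 = 1.433%

1.433%


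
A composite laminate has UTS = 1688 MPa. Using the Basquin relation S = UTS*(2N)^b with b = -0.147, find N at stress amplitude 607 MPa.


N = 0.5 * (S/UTS)^(1/b) = 0.5 * (607/1688)^(1/-0.147) = 525.5671 cycles

525.5671 cycles


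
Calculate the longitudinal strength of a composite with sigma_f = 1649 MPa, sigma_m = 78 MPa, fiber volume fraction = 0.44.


sigma_1 = sigma_f*Vf + sigma_m*(1-Vf) = 1649*0.44 + 78*0.56 = 769.2 MPa

769.2 MPa


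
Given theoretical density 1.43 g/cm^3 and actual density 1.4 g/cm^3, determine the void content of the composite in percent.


Void% = (rho_theo - rho_actual)/rho_theo * 100 = (1.43 - 1.4)/1.43 * 100 = 2.1%

2.1%


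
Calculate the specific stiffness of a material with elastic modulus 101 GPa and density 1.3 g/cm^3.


Specific stiffness = E/rho = 101/1.3 = 77.7 GPa/(g/cm^3)

77.7 GPa/(g/cm^3)


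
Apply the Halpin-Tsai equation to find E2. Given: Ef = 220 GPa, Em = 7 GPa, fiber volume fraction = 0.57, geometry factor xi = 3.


eta = (Ef/Em - 1)/(Ef/Em + xi) = (31.4286 - 1)/(31.4286 + 3) = 0.8838
E2 = Em*(1+xi*eta*Vf)/(1-eta*Vf) = 35.43 GPa

35.43 GPa


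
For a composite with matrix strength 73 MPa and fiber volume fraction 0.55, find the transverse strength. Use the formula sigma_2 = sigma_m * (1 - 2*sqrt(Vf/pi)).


factor = 1 - 2*sqrt(0.55/pi) = 0.1632
sigma_2 = 73 * 0.1632 = 11.91 MPa

11.91 MPa


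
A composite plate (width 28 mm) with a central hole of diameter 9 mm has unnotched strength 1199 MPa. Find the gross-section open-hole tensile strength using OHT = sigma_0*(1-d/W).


OHT = sigma_0*(1-d/W) = 1199*(1-9/28) = 813.6 MPa

813.6 MPa


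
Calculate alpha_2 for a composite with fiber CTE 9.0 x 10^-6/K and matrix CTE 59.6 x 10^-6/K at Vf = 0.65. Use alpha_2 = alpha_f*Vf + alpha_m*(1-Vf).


alpha_2 = alpha_f*Vf + alpha_m*(1-Vf) = 9.0*0.65 + 59.6*0.35 = 26.7 x 10^-6/K

26.7 x 10^-6/K


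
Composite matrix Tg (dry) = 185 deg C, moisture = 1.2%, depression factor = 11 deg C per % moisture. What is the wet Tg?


Tg_wet = Tg_dry - k*moisture = 185 - 11*1.2 = 171.8 deg C

171.8 deg C


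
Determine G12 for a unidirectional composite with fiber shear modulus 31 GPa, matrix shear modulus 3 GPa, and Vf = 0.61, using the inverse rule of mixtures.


1/G12 = Vf/Gf + (1-Vf)/Gm = 0.61/31 + 0.39/3
G12 = 6.68 GPa

6.68 GPa


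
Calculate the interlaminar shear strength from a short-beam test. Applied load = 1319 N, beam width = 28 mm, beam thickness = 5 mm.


ILSS = 3F/(4bh) = 3*1319/(4*28*5) = 7.07 MPa

7.07 MPa


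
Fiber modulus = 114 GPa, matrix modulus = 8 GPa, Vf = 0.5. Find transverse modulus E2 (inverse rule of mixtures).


1/E2 = Vf/Ef + (1-Vf)/Em = 0.5/114 + 0.5/8
E2 = 14.95 GPa

14.95 GPa


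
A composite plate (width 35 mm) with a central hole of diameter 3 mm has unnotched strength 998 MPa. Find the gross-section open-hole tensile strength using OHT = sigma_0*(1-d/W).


OHT = sigma_0*(1-d/W) = 998*(1-3/35) = 912.5 MPa

912.5 MPa


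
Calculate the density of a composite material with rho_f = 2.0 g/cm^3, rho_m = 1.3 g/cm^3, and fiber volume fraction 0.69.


rho_c = rho_f*Vf + rho_m*(1-Vf) = 2.0*0.69 + 1.3*0.31 = 1.783 g/cm^3

1.783 g/cm^3


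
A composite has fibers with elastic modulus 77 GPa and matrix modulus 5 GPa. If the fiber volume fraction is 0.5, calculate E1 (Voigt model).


E1 = Ef*Vf + Em*(1-Vf) = 77*0.5 + 5*0.5 = 41.0 GPa

41.0 GPa


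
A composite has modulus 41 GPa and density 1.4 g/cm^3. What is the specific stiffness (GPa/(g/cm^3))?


Specific stiffness = E/rho = 41/1.4 = 29.3 GPa/(g/cm^3)

29.3 GPa/(g/cm^3)


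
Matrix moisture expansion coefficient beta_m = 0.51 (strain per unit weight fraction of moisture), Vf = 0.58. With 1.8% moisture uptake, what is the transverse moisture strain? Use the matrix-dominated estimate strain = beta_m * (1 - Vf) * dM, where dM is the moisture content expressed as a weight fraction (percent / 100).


dM = 1.8/100 = 0.018
strain = beta_m * (1-Vf) * dM = 0.51 * 0.42 * 0.018 = 0.0038556

0.0038556


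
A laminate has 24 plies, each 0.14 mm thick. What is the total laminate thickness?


h = n * t_ply = 24 * 0.14 = 3.36 mm

3.36 mm


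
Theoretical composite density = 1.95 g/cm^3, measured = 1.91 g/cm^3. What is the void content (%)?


Void% = (rho_theo - rho_actual)/rho_theo * 100 = (1.95 - 1.91)/1.95 * 100 = 2.05%

2.05%


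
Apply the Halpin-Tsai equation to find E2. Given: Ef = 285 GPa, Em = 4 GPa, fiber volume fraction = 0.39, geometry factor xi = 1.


eta = (Ef/Em - 1)/(Ef/Em + xi) = (71.25 - 1)/(71.25 + 1) = 0.9723
E2 = Em*(1+xi*eta*Vf)/(1-eta*Vf) = 8.89 GPa

8.89 GPa


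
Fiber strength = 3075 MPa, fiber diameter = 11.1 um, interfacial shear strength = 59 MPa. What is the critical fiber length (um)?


Lc = sigma_f * d / (2 * tau_i) = 3075 * 11.1 / (2 * 59) = 289.3 um

289.3 um


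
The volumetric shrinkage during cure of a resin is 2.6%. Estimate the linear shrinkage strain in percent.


Linear shrinkage ≈ vol_shrink/3 = 2.6/3 = 0.867%

0.867%


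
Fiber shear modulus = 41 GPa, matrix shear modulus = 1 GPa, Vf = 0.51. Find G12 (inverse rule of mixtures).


1/G12 = Vf/Gf + (1-Vf)/Gm = 0.51/41 + 0.49/1
G12 = 1.99 GPa

1.99 GPa


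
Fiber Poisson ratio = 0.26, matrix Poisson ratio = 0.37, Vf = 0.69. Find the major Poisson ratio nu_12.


nu_12 = nu_f*Vf + nu_m*(1-Vf) = 0.26*0.69 + 0.37*0.31 = 0.2941

0.2941


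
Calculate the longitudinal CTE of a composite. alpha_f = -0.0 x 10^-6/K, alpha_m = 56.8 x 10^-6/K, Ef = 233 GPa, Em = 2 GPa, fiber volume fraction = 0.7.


E1 = Ef*Vf + Em*(1-Vf) = 163.7
alpha_1 = (alpha_f*Ef*Vf + alpha_m*Em*(1-Vf))/E1 = 0.21 x 10^-6/K

0.21 x 10^-6/K


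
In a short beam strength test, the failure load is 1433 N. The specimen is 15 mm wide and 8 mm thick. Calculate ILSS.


ILSS = 3F/(4bh) = 3*1433/(4*15*8) = 8.96 MPa

8.96 MPa


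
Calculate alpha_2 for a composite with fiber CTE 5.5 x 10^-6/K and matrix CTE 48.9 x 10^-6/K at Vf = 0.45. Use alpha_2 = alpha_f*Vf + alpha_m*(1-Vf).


alpha_2 = alpha_f*Vf + alpha_m*(1-Vf) = 5.5*0.45 + 48.9*0.55 = 29.4 x 10^-6/K

29.4 x 10^-6/K


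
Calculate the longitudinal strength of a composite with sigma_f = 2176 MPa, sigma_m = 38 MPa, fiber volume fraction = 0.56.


sigma_1 = sigma_f*Vf + sigma_m*(1-Vf) = 2176*0.56 + 38*0.44 = 1235.3 MPa

1235.3 MPa


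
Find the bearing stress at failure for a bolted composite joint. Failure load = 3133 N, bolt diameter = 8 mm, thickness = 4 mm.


sigma_br = F/(d*h) = 3133/(8*4) = 97.9 MPa

97.9 MPa


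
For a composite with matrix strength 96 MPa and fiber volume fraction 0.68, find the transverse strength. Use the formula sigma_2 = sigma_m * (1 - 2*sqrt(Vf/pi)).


factor = 1 - 2*sqrt(0.68/pi) = 0.0695
sigma_2 = 96 * 0.0695 = 6.67 MPa

6.67 MPa


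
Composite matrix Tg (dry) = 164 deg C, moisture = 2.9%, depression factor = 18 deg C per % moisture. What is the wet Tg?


Tg_wet = Tg_dry - k*moisture = 164 - 18*2.9 = 111.8 deg C

111.8 deg C


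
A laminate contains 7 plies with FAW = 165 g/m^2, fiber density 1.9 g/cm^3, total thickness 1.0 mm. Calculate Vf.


Vf = n * FAW / (rho_f * h * 1000) = 7 * 165 / (1.9 * 1.0 * 1000) = 0.6079

0.6079


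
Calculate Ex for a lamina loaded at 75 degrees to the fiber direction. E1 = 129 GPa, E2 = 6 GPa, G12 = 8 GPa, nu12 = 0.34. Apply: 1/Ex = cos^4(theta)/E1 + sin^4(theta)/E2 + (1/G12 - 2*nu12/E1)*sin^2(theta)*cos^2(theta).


cos^4(75) = 0.004487, sin^4(75) = 0.870513, sin^2(75)*cos^2(75) = 0.0625
1/G12 - 2*nu12/E1 = 1/8 - 2*0.34/129 = 0.119729 GPa^-1
1/Ex = 0.004487/129 + 0.870513/6 + 0.119729*0.0625 = 0.1526033 GPa^-1
Ex = 6.55 GPa

6.55 GPa


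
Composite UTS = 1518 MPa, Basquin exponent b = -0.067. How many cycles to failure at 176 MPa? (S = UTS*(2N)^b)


N = 0.5 * (S/UTS)^(1/b) = 0.5 * (176/1518)^(1/-0.067) = 4.6294e+13 cycles

4.6294e+13 cycles


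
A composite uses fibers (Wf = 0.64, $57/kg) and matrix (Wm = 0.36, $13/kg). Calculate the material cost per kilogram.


Cost = cost_f*Wf + cost_m*Wm = 57*0.64 + 13*0.36 = $41.16/kg

$41.16/kg


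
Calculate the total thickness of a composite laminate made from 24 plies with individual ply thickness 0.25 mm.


h = n * t_ply = 24 * 0.25 = 6.0 mm

6.0 mm


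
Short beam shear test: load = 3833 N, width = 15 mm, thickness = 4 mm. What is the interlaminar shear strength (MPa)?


ILSS = 3F/(4bh) = 3*3833/(4*15*4) = 47.91 MPa

47.91 MPa


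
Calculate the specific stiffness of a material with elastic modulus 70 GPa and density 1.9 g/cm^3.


Specific stiffness = E/rho = 70/1.9 = 36.8 GPa/(g/cm^3)

36.8 GPa/(g/cm^3)


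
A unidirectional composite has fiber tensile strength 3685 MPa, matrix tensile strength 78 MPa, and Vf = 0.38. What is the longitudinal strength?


sigma_1 = sigma_f*Vf + sigma_m*(1-Vf) = 3685*0.38 + 78*0.62 = 1448.7 MPa

1448.7 MPa


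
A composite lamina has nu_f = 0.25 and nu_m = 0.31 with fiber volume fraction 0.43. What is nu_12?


nu_12 = nu_f*Vf + nu_m*(1-Vf) = 0.25*0.43 + 0.31*0.57 = 0.2842

0.2842


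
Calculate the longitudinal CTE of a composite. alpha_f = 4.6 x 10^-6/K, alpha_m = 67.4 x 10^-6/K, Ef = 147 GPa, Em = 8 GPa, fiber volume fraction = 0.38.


E1 = Ef*Vf + Em*(1-Vf) = 60.82
alpha_1 = (alpha_f*Ef*Vf + alpha_m*Em*(1-Vf))/E1 = 9.72 x 10^-6/K

9.72 x 10^-6/K


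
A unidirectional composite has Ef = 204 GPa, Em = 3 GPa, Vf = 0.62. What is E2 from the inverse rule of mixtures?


1/E2 = Vf/Ef + (1-Vf)/Em = 0.62/204 + 0.38/3
E2 = 7.71 GPa

7.71 GPa


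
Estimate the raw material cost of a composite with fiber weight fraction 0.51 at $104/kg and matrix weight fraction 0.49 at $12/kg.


Cost = cost_f*Wf + cost_m*Wm = 104*0.51 + 12*0.49 = $58.92/kg

$58.92/kg


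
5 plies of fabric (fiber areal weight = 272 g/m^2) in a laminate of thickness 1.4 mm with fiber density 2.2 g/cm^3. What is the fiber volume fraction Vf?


Vf = n * FAW / (rho_f * h * 1000) = 5 * 272 / (2.2 * 1.4 * 1000) = 0.4416

0.4416


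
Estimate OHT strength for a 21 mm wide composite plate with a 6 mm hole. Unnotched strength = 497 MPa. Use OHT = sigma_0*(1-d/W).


OHT = sigma_0*(1-d/W) = 497*(1-6/21) = 355.0 MPa

355.0 MPa


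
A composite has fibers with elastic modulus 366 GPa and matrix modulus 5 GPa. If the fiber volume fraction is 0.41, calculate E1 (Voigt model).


E1 = Ef*Vf + Em*(1-Vf) = 366*0.41 + 5*0.59 = 153.01 GPa

153.01 GPa


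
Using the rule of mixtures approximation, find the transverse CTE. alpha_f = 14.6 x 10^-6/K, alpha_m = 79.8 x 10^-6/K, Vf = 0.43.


alpha_2 = alpha_f*Vf + alpha_m*(1-Vf) = 14.6*0.43 + 79.8*0.57 = 51.8 x 10^-6/K

51.8 x 10^-6/K


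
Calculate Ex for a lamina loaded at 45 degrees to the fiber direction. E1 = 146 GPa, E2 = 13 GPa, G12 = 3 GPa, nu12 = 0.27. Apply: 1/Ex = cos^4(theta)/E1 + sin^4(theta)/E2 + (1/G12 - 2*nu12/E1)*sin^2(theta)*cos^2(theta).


cos^4(45) = 0.25, sin^4(45) = 0.25, sin^2(45)*cos^2(45) = 0.25
1/G12 - 2*nu12/E1 = 1/3 - 2*0.27/146 = 0.329635 GPa^-1
1/Ex = 0.25/146 + 0.25/13 + 0.329635*0.25 = 0.1033518 GPa^-1
Ex = 9.68 GPa

9.68 GPa


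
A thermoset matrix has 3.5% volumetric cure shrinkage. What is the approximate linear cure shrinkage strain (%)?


Linear shrinkage ≈ vol_shrink/3 = 3.5/3 = 1.167%

1.167%


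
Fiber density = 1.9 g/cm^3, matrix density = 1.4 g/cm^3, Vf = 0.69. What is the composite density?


rho_c = rho_f*Vf + rho_m*(1-Vf) = 1.9*0.69 + 1.4*0.31 = 1.745 g/cm^3

1.745 g/cm^3


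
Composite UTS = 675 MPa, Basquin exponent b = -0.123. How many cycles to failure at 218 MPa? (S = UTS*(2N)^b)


N = 0.5 * (S/UTS)^(1/b) = 0.5 * (218/675)^(1/-0.123) = 4893.2600 cycles

4893.2600 cycles


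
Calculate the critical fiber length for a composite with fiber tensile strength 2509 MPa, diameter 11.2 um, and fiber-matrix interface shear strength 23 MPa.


Lc = sigma_f * d / (2 * tau_i) = 2509 * 11.2 / (2 * 23) = 610.9 um

610.9 um


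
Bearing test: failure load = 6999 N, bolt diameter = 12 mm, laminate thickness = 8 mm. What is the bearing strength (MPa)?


sigma_br = F/(d*h) = 6999/(12*8) = 72.9 MPa

72.9 MPa


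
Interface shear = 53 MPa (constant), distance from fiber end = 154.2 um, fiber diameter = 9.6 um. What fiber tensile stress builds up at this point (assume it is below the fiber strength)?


Force balance: sigma_f * (pi*d^2/4) = tau * (pi*d) * x  ->  sigma_f = 4 * tau * x / d
sigma_f = 4 * 53 * 154.2 / 9.6 = 3405.3 MPa

3405.3 MPa


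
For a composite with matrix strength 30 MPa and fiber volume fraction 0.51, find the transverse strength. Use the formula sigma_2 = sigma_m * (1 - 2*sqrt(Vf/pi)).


factor = 1 - 2*sqrt(0.51/pi) = 0.1942
sigma_2 = 30 * 0.1942 = 5.83 MPa

5.83 MPa


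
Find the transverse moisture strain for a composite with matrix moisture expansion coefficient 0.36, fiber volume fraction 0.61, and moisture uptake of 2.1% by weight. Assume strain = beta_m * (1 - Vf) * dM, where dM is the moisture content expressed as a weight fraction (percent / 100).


dM = 2.1/100 = 0.021
strain = beta_m * (1-Vf) * dM = 0.36 * 0.39 * 0.021 = 0.0029484

0.0029484


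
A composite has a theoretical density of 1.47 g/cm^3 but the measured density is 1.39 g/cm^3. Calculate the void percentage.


Void% = (rho_theo - rho_actual)/rho_theo * 100 = (1.47 - 1.39)/1.47 * 100 = 5.44%

5.44%


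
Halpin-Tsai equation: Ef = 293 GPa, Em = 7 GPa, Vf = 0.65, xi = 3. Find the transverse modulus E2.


eta = (Ef/Em - 1)/(Ef/Em + xi) = (41.8571 - 1)/(41.8571 + 3) = 0.9108
E2 = Em*(1+xi*eta*Vf)/(1-eta*Vf) = 47.63 GPa

47.63 GPa


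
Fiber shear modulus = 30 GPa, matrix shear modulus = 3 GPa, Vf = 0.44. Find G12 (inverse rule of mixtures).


1/G12 = Vf/Gf + (1-Vf)/Gm = 0.44/30 + 0.56/3
G12 = 4.97 GPa

4.97 GPa


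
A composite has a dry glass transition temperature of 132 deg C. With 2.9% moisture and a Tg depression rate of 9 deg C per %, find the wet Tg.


Tg_wet = Tg_dry - k*moisture = 132 - 9*2.9 = 105.9 deg C

105.9 deg C


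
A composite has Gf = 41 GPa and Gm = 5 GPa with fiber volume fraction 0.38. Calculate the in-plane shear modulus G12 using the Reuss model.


1/G12 = Vf/Gf + (1-Vf)/Gm = 0.38/41 + 0.62/5
G12 = 7.5 GPa

7.5 GPa


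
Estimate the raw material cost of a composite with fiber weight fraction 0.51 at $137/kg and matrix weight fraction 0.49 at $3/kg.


Cost = cost_f*Wf + cost_m*Wm = 137*0.51 + 3*0.49 = $71.34/kg

$71.34/kg


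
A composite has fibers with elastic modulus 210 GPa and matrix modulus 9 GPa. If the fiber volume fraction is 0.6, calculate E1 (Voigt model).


E1 = Ef*Vf + Em*(1-Vf) = 210*0.6 + 9*0.4 = 129.6 GPa

129.6 GPa


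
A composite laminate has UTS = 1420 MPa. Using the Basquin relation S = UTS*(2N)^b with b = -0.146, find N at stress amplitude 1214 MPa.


N = 0.5 * (S/UTS)^(1/b) = 0.5 * (1214/1420)^(1/-0.146) = 1.4629 cycles

1.4629 cycles


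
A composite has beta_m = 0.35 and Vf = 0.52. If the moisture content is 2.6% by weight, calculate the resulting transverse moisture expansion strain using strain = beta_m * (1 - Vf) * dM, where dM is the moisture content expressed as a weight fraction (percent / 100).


dM = 2.6/100 = 0.026
strain = beta_m * (1-Vf) * dM = 0.35 * 0.48 * 0.026 = 0.004368

0.004368


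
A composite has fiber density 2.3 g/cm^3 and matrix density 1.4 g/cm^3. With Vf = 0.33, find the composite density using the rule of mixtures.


rho_c = rho_f*Vf + rho_m*(1-Vf) = 2.3*0.33 + 1.4*0.67 = 1.697 g/cm^3

1.697 g/cm^3


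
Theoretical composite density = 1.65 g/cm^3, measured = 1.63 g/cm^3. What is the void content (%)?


Void% = (rho_theo - rho_actual)/rho_theo * 100 = (1.65 - 1.63)/1.65 * 100 = 1.21%

1.21%


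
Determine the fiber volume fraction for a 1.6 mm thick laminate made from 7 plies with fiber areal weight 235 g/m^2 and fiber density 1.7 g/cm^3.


Vf = n * FAW / (rho_f * h * 1000) = 7 * 235 / (1.7 * 1.6 * 1000) = 0.6048

0.6048


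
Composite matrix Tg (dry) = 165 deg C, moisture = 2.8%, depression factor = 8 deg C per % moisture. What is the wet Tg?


Tg_wet = Tg_dry - k*moisture = 165 - 8*2.8 = 142.6 deg C

142.6 deg C


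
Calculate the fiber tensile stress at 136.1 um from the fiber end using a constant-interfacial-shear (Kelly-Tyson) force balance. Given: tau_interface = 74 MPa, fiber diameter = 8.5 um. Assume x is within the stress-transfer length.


Force balance: sigma_f * (pi*d^2/4) = tau * (pi*d) * x  ->  sigma_f = 4 * tau * x / d
sigma_f = 4 * 74 * 136.1 / 8.5 = 4739.5 MPa

4739.5 MPa


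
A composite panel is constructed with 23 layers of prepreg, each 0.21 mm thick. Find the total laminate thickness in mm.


h = n * t_ply = 23 * 0.21 = 4.83 mm

4.83 mm


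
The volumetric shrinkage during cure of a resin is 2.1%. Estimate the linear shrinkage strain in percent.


Linear shrinkage ≈ vol_shrink/3 = 2.1/3 = 0.7%

0.7%


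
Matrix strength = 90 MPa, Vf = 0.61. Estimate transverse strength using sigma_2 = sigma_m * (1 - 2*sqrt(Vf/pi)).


factor = 1 - 2*sqrt(0.61/pi) = 0.1187
sigma_2 = 90 * 0.1187 = 10.68 MPa

10.68 MPa


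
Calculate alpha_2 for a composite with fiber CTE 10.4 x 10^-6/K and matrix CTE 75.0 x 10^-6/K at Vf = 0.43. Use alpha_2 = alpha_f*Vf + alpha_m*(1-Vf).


alpha_2 = alpha_f*Vf + alpha_m*(1-Vf) = 10.4*0.43 + 75.0*0.57 = 47.2 x 10^-6/K

47.2 x 10^-6/K


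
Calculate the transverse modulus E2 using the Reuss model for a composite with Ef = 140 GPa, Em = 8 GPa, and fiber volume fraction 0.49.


1/E2 = Vf/Ef + (1-Vf)/Em = 0.49/140 + 0.51/8
E2 = 14.87 GPa

14.87 GPa


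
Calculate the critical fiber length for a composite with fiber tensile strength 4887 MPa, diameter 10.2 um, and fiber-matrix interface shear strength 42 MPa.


Lc = sigma_f * d / (2 * tau_i) = 4887 * 10.2 / (2 * 42) = 593.4 um

593.4 um


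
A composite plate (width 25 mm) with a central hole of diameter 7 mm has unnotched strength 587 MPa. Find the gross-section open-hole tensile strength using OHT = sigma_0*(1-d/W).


OHT = sigma_0*(1-d/W) = 587*(1-7/25) = 422.6 MPa

422.6 MPa


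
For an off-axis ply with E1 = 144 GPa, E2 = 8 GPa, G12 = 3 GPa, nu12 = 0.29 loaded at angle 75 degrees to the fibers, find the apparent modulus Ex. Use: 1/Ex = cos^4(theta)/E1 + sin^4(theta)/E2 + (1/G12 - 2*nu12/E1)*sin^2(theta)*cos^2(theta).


cos^4(75) = 0.004487, sin^4(75) = 0.870513, sin^2(75)*cos^2(75) = 0.0625
1/G12 - 2*nu12/E1 = 1/3 - 2*0.29/144 = 0.329306 GPa^-1
1/Ex = 0.004487/144 + 0.870513/8 + 0.329306*0.0625 = 0.1294268 GPa^-1
Ex = 7.73 GPa

7.73 GPa


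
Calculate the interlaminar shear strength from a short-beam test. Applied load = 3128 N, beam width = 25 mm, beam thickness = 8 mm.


ILSS = 3F/(4bh) = 3*3128/(4*25*8) = 11.73 MPa

11.73 MPa


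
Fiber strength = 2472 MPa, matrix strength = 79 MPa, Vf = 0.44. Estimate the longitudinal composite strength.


sigma_1 = sigma_f*Vf + sigma_m*(1-Vf) = 2472*0.44 + 79*0.56 = 1131.9 MPa

1131.9 MPa


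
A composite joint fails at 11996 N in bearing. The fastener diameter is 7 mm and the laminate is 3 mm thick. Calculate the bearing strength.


sigma_br = F/(d*h) = 11996/(7*3) = 571.2 MPa

571.2 MPa


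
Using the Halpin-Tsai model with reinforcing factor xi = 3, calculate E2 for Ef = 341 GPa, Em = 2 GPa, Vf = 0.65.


eta = (Ef/Em - 1)/(Ef/Em + xi) = (170.5 - 1)/(170.5 + 3) = 0.9769
E2 = Em*(1+xi*eta*Vf)/(1-eta*Vf) = 15.92 GPa

15.92 GPa


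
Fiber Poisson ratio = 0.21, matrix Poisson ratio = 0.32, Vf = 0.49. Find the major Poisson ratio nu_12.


nu_12 = nu_f*Vf + nu_m*(1-Vf) = 0.21*0.49 + 0.32*0.51 = 0.2661

0.2661


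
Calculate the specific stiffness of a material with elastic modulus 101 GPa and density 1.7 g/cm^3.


Specific stiffness = E/rho = 101/1.7 = 59.4 GPa/(g/cm^3)

59.4 GPa/(g/cm^3)


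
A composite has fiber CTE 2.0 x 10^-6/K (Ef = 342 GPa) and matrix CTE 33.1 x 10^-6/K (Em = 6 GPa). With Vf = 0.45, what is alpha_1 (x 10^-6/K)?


E1 = Ef*Vf + Em*(1-Vf) = 157.2
alpha_1 = (alpha_f*Ef*Vf + alpha_m*Em*(1-Vf))/E1 = 2.65 x 10^-6/K

2.65 x 10^-6/K


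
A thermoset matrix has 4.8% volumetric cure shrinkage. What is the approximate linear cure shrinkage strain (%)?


Linear shrinkage ≈ vol_shrink/3 = 4.8/3 = 1.6%

1.6%


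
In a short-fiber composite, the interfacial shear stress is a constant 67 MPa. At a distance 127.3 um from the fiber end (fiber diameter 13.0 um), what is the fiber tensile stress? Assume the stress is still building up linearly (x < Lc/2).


Force balance: sigma_f * (pi*d^2/4) = tau * (pi*d) * x  ->  sigma_f = 4 * tau * x / d
sigma_f = 4 * 67 * 127.3 / 13.0 = 2624.3 MPa

2624.3 MPa


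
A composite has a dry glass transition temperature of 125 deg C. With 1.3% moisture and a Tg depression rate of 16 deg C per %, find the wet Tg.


Tg_wet = Tg_dry - k*moisture = 125 - 16*1.3 = 104.2 deg C

104.2 deg C


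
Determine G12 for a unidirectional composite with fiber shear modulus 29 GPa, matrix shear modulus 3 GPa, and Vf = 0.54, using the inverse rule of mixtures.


1/G12 = Vf/Gf + (1-Vf)/Gm = 0.54/29 + 0.46/3
G12 = 5.82 GPa

5.82 GPa


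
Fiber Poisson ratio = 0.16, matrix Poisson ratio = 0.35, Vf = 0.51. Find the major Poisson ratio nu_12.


nu_12 = nu_f*Vf + nu_m*(1-Vf) = 0.16*0.51 + 0.35*0.49 = 0.2531

0.2531


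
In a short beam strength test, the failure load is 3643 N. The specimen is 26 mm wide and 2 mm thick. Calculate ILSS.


ILSS = 3F/(4bh) = 3*3643/(4*26*2) = 52.54 MPa

52.54 MPa


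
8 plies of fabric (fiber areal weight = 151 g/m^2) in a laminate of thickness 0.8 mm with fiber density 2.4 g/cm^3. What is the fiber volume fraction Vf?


Vf = n * FAW / (rho_f * h * 1000) = 8 * 151 / (2.4 * 0.8 * 1000) = 0.6292

0.6292


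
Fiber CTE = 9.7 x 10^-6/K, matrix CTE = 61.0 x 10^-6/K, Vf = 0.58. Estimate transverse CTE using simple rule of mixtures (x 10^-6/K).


alpha_2 = alpha_f*Vf + alpha_m*(1-Vf) = 9.7*0.58 + 61.0*0.42 = 31.2 x 10^-6/K

31.2 x 10^-6/K


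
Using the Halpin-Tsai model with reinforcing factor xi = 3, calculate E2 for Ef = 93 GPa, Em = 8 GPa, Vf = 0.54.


eta = (Ef/Em - 1)/(Ef/Em + xi) = (11.625 - 1)/(11.625 + 3) = 0.7265
E2 = Em*(1+xi*eta*Vf)/(1-eta*Vf) = 28.66 GPa

28.66 GPa


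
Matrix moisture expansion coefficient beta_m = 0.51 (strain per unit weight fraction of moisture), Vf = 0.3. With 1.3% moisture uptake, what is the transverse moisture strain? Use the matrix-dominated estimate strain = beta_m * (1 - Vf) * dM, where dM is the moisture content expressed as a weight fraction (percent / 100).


dM = 1.3/100 = 0.013
strain = beta_m * (1-Vf) * dM = 0.51 * 0.7 * 0.013 = 0.004641

0.004641
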